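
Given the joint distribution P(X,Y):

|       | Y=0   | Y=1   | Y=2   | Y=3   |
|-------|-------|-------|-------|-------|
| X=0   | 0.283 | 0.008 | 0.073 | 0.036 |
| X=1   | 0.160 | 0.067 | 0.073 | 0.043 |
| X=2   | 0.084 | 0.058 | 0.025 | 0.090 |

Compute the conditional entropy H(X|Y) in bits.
1.4154 bits

H(X|Y) = H(X,Y) - H(Y)

H(X,Y) = -Σ_{x,y} P(x,y) log₂ P(x,y). Per-cell terms -P(x,y)·log₂P(x,y):
  X=0: 0.5154, 0.0557, 0.2756, 0.1727
  X=1: 0.4230, 0.2613, 0.2756, 0.1952
  X=2: 0.3002, 0.2383, 0.1330, 0.3127
Sum of the 12 terms: H(X,Y) = 3.1587 bits

Marginal of Y (column sums):
  P(Y=0) = 0.283 + 0.160 + 0.084 = 0.527
  P(Y=1) = 0.008 + 0.067 + 0.058 = 0.133
  P(Y=2) = 0.073 + 0.073 + 0.025 = 0.171
  P(Y=3) = 0.036 + 0.043 + 0.090 = 0.169
H(Y) = -[0.527·log₂(0.527) + 0.133·log₂(0.133) + 0.171·log₂(0.171) + 0.169·log₂(0.169)]
  = 0.4870 + 0.3871 + 0.4357 + 0.4335 = 1.7433 bits

H(X|Y) = H(X,Y) - H(Y) = 3.1587 - 1.7433 = 1.4154 bits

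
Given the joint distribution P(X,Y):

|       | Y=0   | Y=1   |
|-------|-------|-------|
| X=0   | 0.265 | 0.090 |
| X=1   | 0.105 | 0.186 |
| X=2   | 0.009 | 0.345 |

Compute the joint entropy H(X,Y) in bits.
2.2040 bits

H(X,Y) = -Σ_{x,y} P(x,y) log₂ P(x,y). Per-cell terms -P(x,y)·log₂P(x,y):
  X=0: 0.50772, 0.31265
  X=1: 0.34141, 0.45135
  X=2: 0.06116, 0.52969
Sum of the 6 terms: H(X,Y) = 2.2040 bits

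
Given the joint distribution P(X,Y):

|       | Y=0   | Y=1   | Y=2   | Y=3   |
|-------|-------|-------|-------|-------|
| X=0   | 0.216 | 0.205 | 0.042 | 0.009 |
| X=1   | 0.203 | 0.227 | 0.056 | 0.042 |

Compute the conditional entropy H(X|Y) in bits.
0.9807 bits

H(X|Y) = H(X,Y) - H(Y)

H(X,Y) = -Σ_{x,y} P(x,y) log₂ P(x,y). Per-cell terms -P(x,y)·log₂P(x,y):
  X=0: 0.477554, 0.468692, 0.192086, 0.061163
  X=1: 0.466991, 0.485607, 0.232872, 0.192086
Sum of the 8 terms: H(X,Y) = 2.57705 bits

Marginal of Y (column sums):
  P(Y=0) = 0.216 + 0.203 = 0.419
  P(Y=1) = 0.205 + 0.227 = 0.432
  P(Y=2) = 0.042 + 0.056 = 0.098
  P(Y=3) = 0.009 + 0.042 = 0.051
H(Y) = -[0.419·log₂(0.419) + 0.432·log₂(0.432) + 0.098·log₂(0.098) + 0.051·log₂(0.051)]
  = 0.525836 + 0.523107 + 0.328405 + 0.218961 = 1.59631 bits

H(X|Y) = H(X,Y) - H(Y) = 2.57705 - 1.59631 = 0.9807 bits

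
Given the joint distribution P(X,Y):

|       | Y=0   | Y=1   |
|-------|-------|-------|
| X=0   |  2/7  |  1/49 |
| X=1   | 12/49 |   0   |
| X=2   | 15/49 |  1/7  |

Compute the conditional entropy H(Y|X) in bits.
0.5133 bits

H(Y|X) = H(X,Y) - H(X)

H(X,Y) = -Σ_{x,y} P(x,y) log₂ P(x,y). Per-cell terms -P(x,y)·log₂P(x,y):
  X=0: 0.51639, 0.11459
  X=1: 0.49708, 0.00000
  X=2: 0.52280, 0.40105
  (cells with P = 0 contribute 0)
Sum of the 6 terms: H(X,Y) = 2.0519 bits

Marginal of X (row sums):
  P(X=0) = 2/7 + 1/49 = 15/49
  P(X=1) = 12/49 + 0 = 12/49
  P(X=2) = 15/49 + 1/7 = 22/49
H(X) = -[(15/49)·log₂(15/49) + (12/49)·log₂(12/49) + (22/49)·log₂(22/49)]
  = 0.52280 + 0.49708 + 0.51870 = 1.5386 bits

H(Y|X) = H(X,Y) - H(X) = 2.0519 - 1.5386 = 0.5133 bits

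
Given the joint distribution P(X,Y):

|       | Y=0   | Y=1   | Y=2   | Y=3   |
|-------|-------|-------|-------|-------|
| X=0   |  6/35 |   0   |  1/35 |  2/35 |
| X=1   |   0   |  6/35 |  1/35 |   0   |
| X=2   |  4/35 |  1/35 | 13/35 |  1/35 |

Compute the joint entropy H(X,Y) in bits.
2.5828 bits

H(X,Y) = -Σ_{x,y} P(x,y) log₂ P(x,y). Per-cell terms -P(x,y)·log₂P(x,y):
  X=0: 0.43617, 0.00000, 0.14655, 0.23596
  X=1: 0.00000, 0.43617, 0.14655, 0.00000
  X=2: 0.35763, 0.14655, 0.53071, 0.14655
  (cells with P = 0 contribute 0)
Sum of the 12 terms: H(X,Y) = 2.5828 bits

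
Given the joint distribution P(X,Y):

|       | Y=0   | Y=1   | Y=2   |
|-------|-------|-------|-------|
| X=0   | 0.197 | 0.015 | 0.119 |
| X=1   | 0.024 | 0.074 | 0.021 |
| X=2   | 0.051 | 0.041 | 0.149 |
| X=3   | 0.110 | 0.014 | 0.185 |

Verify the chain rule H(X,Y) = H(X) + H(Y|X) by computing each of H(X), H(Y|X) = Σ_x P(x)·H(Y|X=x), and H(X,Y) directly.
H(X) = 1.9117 bits, H(Y|X) = 1.2345 bits, H(X,Y) = 3.1462 bits

Marginal of X (row sums):
  P(X=0) = 0.197 + 0.015 + 0.119 = 0.331
  P(X=1) = 0.024 + 0.074 + 0.021 = 0.119
  P(X=2) = 0.051 + 0.041 + 0.149 = 0.241
  P(X=3) = 0.110 + 0.014 + 0.185 = 0.309
H(X) = -[0.331·log₂(0.331) + 0.119·log₂(0.119) + 0.241·log₂(0.241) + 0.309·log₂(0.309)]
  = 0.52798 + 0.36545 + 0.49475 + 0.52355 = 1.9117 bits

H(Y|X) = Σ_x P(x)·H(Y|X=x):
  X=0: P(X=0) = 0.331, P(Y|X=0) = (197/331, 15/331, 119/331) → H(Y|X=0) = 1.17845
  X=1: P(X=1) = 0.119, P(Y|X=1) = (24/119, 74/119, 3/17) → H(Y|X=1) = 1.33366
  X=2: P(X=2) = 0.241, P(Y|X=2) = (51/241, 41/241, 149/241) → H(Y|X=2) = 1.33775
  X=3: P(X=3) = 0.309, P(Y|X=3) = (110/309, 14/309, 185/309) → H(Y|X=3) = 1.17581
H(Y|X) = 0.331·1.17845 + 0.119·1.33366 + 0.241·1.33775 + 0.309·1.17581 = 1.2345 bits

H(X,Y) = -Σ_{x,y} P(x,y) log₂ P(x,y). Per-cell terms -P(x,y)·log₂P(x,y):
  X=0: 0.46172, 0.09088, 0.36545
  X=1: 0.12914, 0.27797, 0.11704
  X=2: 0.21896, 0.18894, 0.40925
  X=3: 0.35029, 0.08622, 0.45036
Sum of the 12 terms: H(X,Y) = 3.1462 bits

Chain rule check:
  H(X) + H(Y|X) = 1.9117 + 1.2345 = 3.1462 bits
  H(X,Y) = 3.1462 bits
✓ Chain rule verified.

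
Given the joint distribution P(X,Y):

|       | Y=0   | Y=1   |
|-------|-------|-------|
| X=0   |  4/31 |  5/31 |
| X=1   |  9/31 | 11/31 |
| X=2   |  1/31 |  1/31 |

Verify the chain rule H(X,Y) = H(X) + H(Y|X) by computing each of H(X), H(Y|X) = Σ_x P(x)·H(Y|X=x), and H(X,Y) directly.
H(X) = 1.1810 bits, H(Y|X) = 0.9927 bits, H(X,Y) = 2.1738 bits

Marginal of X (row sums):
  P(X=0) = 4/31 + 5/31 = 9/31
  P(X=1) = 9/31 + 11/31 = 20/31
  P(X=2) = 1/31 + 1/31 = 2/31
H(X) = -[(9/31)·log₂(9/31) + (20/31)·log₂(20/31) + (2/31)·log₂(2/31)]
  = 0.51801 + 0.40791 + 0.25511 = 1.1810 bits

H(Y|X) = Σ_x P(x)·H(Y|X=x):
  X=0: P(X=0) = 9/31, P(Y|X=0) = (4/9, 5/9) → H(Y|X=0) = 0.99108
  X=1: P(X=1) = 20/31, P(Y|X=1) = (9/20, 11/20) → H(Y|X=1) = 0.99277
  X=2: P(X=2) = 2/31, P(Y|X=2) = (1/2, 1/2) → H(Y|X=2) = 1.00000
H(Y|X) = (9/31)·0.99108 + (20/31)·0.99277 + (2/31)·1.00000 = 0.9927 bits

H(X,Y) = -Σ_{x,y} P(x,y) log₂ P(x,y). Per-cell terms -P(x,y)·log₂P(x,y):
  X=0: 0.38119, 0.42456
  X=1: 0.51801, 0.53040
  X=2: 0.15981, 0.15981
Sum of the 6 terms: H(X,Y) = 2.1738 bits

Chain rule check:
  H(X) + H(Y|X) = 1.1810 + 0.9927 = 2.1737 bits
  H(X,Y) = 2.1738 bits
✓ Chain rule verified (Δ = 0.0001 is 4-dp rounding noise: each of the three values was rounded independently).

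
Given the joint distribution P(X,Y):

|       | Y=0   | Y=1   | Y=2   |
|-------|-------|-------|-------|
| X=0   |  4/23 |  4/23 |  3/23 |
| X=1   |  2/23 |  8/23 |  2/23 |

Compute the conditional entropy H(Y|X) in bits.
1.4051 bits

H(Y|X) = H(X,Y) - H(X)

H(X,Y) = -Σ_{x,y} P(x,y) log₂ P(x,y). Per-cell terms -P(x,y)·log₂P(x,y):
  X=0: 0.4388803, 0.4388803, 0.3832956
  X=1: 0.3063967, 0.5299346, 0.3063967
Sum of the 6 terms: H(X,Y) = 2.403784 bits

Marginal of X (row sums):
  P(X=0) = 4/23 + 4/23 + 3/23 = 11/23
  P(X=1) = 2/23 + 8/23 + 2/23 = 12/23
H(X) = -[(11/23)·log₂(11/23) + (12/23)·log₂(12/23)]
  = 0.5089319 + 0.4897041 = 0.998636 bits

H(Y|X) = H(X,Y) - H(X) = 2.403784 - 0.998636 = 1.4051 bits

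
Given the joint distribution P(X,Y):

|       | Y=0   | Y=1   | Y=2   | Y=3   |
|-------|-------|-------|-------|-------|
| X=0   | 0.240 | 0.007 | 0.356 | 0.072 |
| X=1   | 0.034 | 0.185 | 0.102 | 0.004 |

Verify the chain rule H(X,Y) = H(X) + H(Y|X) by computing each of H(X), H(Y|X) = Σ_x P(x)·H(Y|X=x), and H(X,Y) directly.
H(X) = 0.9097 bits, H(Y|X) = 1.4223 bits, H(X,Y) = 2.3320 bits

Marginal of X (row sums):
  P(X=0) = 0.240 + 0.007 + 0.356 + 0.072 = 0.675
  P(X=1) = 0.034 + 0.185 + 0.102 + 0.004 = 0.325
H(X) = -[0.675·log₂(0.675) + 0.325·log₂(0.325)]
  = 0.38275 + 0.52698 = 0.9097 bits

H(Y|X) = Σ_x P(x)·H(Y|X=x):
  X=0: P(X=0) = 0.675, P(Y|X=0) = (16/45, 7/675, 356/675, 8/75) → H(Y|X=0) = 1.43000
  X=1: P(X=1) = 0.325, P(Y|X=1) = (34/325, 37/65, 102/325, 4/325) → H(Y|X=1) = 1.40624
H(Y|X) = 0.675·1.43000 + 0.325·1.40624 = 1.4223 bits

H(X,Y) = -Σ_{x,y} P(x,y) log₂ P(x,y). Per-cell terms -P(x,y)·log₂P(x,y):
  X=0: 0.49413, 0.05011, 0.53046, 0.27330
  X=1: 0.16586, 0.45036, 0.33592, 0.03186
Sum of the 8 terms: H(X,Y) = 2.3320 bits

Chain rule check:
  H(X) + H(Y|X) = 0.9097 + 1.4223 = 2.3320 bits
  H(X,Y) = 2.3320 bits
✓ Chain rule verified.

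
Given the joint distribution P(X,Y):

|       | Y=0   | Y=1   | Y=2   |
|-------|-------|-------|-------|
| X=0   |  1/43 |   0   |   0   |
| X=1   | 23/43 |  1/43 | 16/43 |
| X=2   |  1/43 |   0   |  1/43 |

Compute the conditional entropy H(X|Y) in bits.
0.4079 bits

H(X|Y) = H(X,Y) - H(Y)

H(X,Y) = -Σ_{x,y} P(x,y) log₂ P(x,y). Per-cell terms -P(x,y)·log₂P(x,y):
  X=0: 0.1262, 0.0000, 0.0000
  X=1: 0.4828, 0.1262, 0.5307
  X=2: 0.1262, 0.0000, 0.1262
  (cells with P = 0 contribute 0)
Sum of the 9 terms: H(X,Y) = 1.5183 bits

Marginal of Y (column sums):
  P(Y=0) = 1/43 + 23/43 + 1/43 = 25/43
  P(Y=1) = 0 + 1/43 + 0 = 1/43
  P(Y=2) = 0 + 16/43 + 1/43 = 17/43
H(Y) = -[(25/43)·log₂(25/43) + (1/43)·log₂(1/43) + (17/43)·log₂(17/43)]
  = 0.4549 + 0.1262 + 0.5293 = 1.1104 bits

H(X|Y) = H(X,Y) - H(Y) = 1.5183 - 1.1104 = 0.4079 bits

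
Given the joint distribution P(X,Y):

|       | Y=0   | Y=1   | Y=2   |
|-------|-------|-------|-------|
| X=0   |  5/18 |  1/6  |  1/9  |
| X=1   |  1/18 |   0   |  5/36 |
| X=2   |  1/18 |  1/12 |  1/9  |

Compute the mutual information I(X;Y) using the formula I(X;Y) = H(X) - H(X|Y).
0.1848 bits

I(X;Y) = H(X) - H(X|Y)

Marginal of X (row sums):
  P(X=0) = 5/18 + 1/6 + 1/9 = 5/9
  P(X=1) = 1/18 + 0 + 5/36 = 7/36
  P(X=2) = 1/18 + 1/12 + 1/9 = 1/4
H(X) = -[(5/9)·log₂(5/9) + (7/36)·log₂(7/36) + (1/4)·log₂(1/4)]
  = 0.4711 + 0.4594 + 0.5000 = 1.4305 bits

Marginal of Y (column sums):
  P(Y=0) = 5/18 + 1/18 + 1/18 = 7/18
  P(Y=1) = 1/6 + 0 + 1/12 = 1/4
  P(Y=2) = 1/9 + 5/36 + 1/9 = 13/36
H(X|Y) = Σ_y P(y)·H(X|Y=y):
  Y=0: P(Y=0) = 7/18, P(X|Y=0) = (5/7, 1/7, 1/7) → H(X|Y=0) = 1.1488
  Y=1: P(Y=1) = 1/4, P(X|Y=1) = (2/3, 0, 1/3) → H(X|Y=1) = 0.9183
  Y=2: P(Y=2) = 13/36, P(X|Y=2) = (4/13, 5/13, 4/13) → H(X|Y=2) = 1.5766
H(X|Y) = (7/18)·1.1488 + (1/4)·0.9183 + (13/36)·1.5766 = 1.2457 bits

I(X;Y) = H(X) - H(X|Y) = 1.4305 - 1.2457 = 0.1848 bits

Cross-check via I(X;Y) = H(X) + H(Y) - H(X,Y): computing H(Y) from the column sums and H(X,Y) from the 9 cells in the same way gives H(Y) = 1.5605 bits and H(X,Y) = 2.8062 bits, so
I(X;Y) = 1.4305 + 1.5605 - 2.8062 = 0.1848 bits ✓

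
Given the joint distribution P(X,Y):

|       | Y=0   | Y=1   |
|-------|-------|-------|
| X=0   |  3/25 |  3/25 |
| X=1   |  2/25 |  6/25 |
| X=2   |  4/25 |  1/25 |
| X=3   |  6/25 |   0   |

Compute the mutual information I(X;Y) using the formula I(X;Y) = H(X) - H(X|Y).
0.3270 bits

I(X;Y) = H(X) - H(X|Y)

Marginal of X (row sums):
  P(X=0) = 3/25 + 3/25 = 6/25
  P(X=1) = 2/25 + 6/25 = 8/25
  P(X=2) = 4/25 + 1/25 = 1/5
  P(X=3) = 6/25 + 0 = 6/25
H(X) = -[(6/25)·log₂(6/25) + (8/25)·log₂(8/25) + (1/5)·log₂(1/5) + (6/25)·log₂(6/25)]
  = 0.49413 + 0.52603 + 0.46439 + 0.49413 = 1.9787 bits

Marginal of Y (column sums):
  P(Y=0) = 3/25 + 2/25 + 4/25 + 6/25 = 3/5
  P(Y=1) = 3/25 + 6/25 + 1/25 + 0 = 2/5
H(X|Y) = Σ_y P(y)·H(X|Y=y):
  Y=0: P(Y=0) = 3/5, P(X|Y=0) = (1/5, 2/15, 4/15, 2/5) → H(X|Y=0) = 1.88925
  Y=1: P(Y=1) = 2/5, P(X|Y=1) = (3/10, 3/5, 1/10, 0) → H(X|Y=1) = 1.29546
H(X|Y) = (3/5)·1.88925 + (2/5)·1.29546 = 1.6517 bits

I(X;Y) = H(X) - H(X|Y) = 1.9787 - 1.6517 = 0.3270 bits

Cross-check via I(X;Y) = H(X) + H(Y) - H(X,Y): computing H(Y) from the column sums and H(X,Y) from the 8 cells in the same way gives H(Y) = 0.9710 bits and H(X,Y) = 2.6227 bits, so
I(X;Y) = 1.9787 + 0.9710 - 2.6227 = 0.3270 bits ✓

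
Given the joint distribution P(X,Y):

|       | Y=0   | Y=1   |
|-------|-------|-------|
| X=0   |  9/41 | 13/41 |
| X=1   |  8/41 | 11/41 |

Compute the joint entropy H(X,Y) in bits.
1.9749 bits

H(X,Y) = -Σ_{x,y} P(x,y) log₂ P(x,y). Per-cell terms -P(x,y)·log₂P(x,y):
  X=0: 0.4802, 0.5254
  X=1: 0.4600, 0.5093
Sum of the 4 terms: H(X,Y) = 1.9749 bits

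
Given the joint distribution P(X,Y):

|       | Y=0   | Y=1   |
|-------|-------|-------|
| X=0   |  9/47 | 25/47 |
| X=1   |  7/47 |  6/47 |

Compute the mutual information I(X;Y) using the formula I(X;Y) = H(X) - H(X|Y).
0.0467 bits

I(X;Y) = H(X) - H(X|Y)

Marginal of X (row sums):
  P(X=0) = 9/47 + 25/47 = 34/47
  P(X=1) = 7/47 + 6/47 = 13/47
H(X) = -[(34/47)·log₂(34/47) + (13/47)·log₂(13/47)]
  = 0.33792 + 0.51285 = 0.8508 bits

Marginal of Y (column sums):
  P(Y=0) = 9/47 + 7/47 = 16/47
  P(Y=1) = 25/47 + 6/47 = 31/47
H(X|Y) = Σ_y P(y)·H(X|Y=y):
  Y=0: P(Y=0) = 16/47, P(X|Y=0) = (9/16, 7/16) → H(X|Y=0) = 0.98870
  Y=1: P(Y=1) = 31/47, P(X|Y=1) = (25/31, 6/31) → H(X|Y=1) = 0.70884
H(X|Y) = (16/47)·0.98870 + (31/47)·0.70884 = 0.8041 bits

I(X;Y) = H(X) - H(X|Y) = 0.8508 - 0.8041 = 0.0467 bits

Cross-check via I(X;Y) = H(X) + H(Y) - H(X,Y): computing H(Y) from the column sums and H(X,Y) from the 4 cells in the same way gives H(Y) = 0.9252 bits and H(X,Y) = 1.7293 bits, so
I(X;Y) = 0.8508 + 0.9252 - 1.7293 = 0.0467 bits ✓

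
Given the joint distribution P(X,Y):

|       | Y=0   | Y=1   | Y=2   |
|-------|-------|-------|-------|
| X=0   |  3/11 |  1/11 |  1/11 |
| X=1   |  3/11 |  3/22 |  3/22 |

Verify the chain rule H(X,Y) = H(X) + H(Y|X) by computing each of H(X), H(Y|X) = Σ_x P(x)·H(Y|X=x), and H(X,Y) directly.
H(X) = 0.9940 bits, H(Y|X) = 1.4413 bits, H(X,Y) = 2.4354 bits

Marginal of X (row sums):
  P(X=0) = 3/11 + 1/11 + 1/11 = 5/11
  P(X=1) = 3/11 + 3/22 + 3/22 = 6/11
H(X) = -[(5/11)·log₂(5/11) + (6/11)·log₂(6/11)]
  = 0.51705 + 0.47698 = 0.9940 bits

H(Y|X) = Σ_x P(x)·H(Y|X=x):
  X=0: P(X=0) = 5/11, P(Y|X=0) = (3/5, 1/5, 1/5) → H(Y|X=0) = 1.37095
  X=1: P(X=1) = 6/11, P(Y|X=1) = (1/2, 1/4, 1/4) → H(Y|X=1) = 1.50000
H(Y|X) = (5/11)·1.37095 + (6/11)·1.50000 = 1.4413 bits

H(X,Y) = -Σ_{x,y} P(x,y) log₂ P(x,y). Per-cell terms -P(x,y)·log₂P(x,y):
  X=0: 0.51122, 0.31449, 0.31449
  X=1: 0.51122, 0.39197, 0.39197
Sum of the 6 terms: H(X,Y) = 2.4354 bits

Chain rule check:
  H(X) + H(Y|X) = 0.9940 + 1.4413 = 2.4353 bits
  H(X,Y) = 2.4354 bits
✓ Chain rule verified (Δ = 0.0001 is 4-dp rounding noise: each of the three values was rounded independently).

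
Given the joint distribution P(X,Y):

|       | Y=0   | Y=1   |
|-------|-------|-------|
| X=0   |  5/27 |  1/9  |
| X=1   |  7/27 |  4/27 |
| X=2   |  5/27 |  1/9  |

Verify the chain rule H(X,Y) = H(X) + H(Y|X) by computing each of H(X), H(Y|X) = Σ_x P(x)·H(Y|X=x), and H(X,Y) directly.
H(X) = 1.5677 bits, H(Y|X) = 0.9509 bits, H(X,Y) = 2.5186 bits

Marginal of X (row sums):
  P(X=0) = 5/27 + 1/9 = 8/27
  P(X=1) = 7/27 + 4/27 = 11/27
  P(X=2) = 5/27 + 1/9 = 8/27
H(X) = -[(8/27)·log₂(8/27) + (11/27)·log₂(11/27) + (8/27)·log₂(8/27)]
  = 0.51997 + 0.52778 + 0.51997 = 1.5677 bits

H(Y|X) = Σ_x P(x)·H(Y|X=x):
  X=0: P(X=0) = 8/27, P(Y|X=0) = (5/8, 3/8) → H(Y|X=0) = 0.95443
  X=1: P(X=1) = 11/27, P(Y|X=1) = (7/11, 4/11) → H(Y|X=1) = 0.94566
  X=2: P(X=2) = 8/27, P(Y|X=2) = (5/8, 3/8) → H(Y|X=2) = 0.95443
H(Y|X) = (8/27)·0.95443 + (11/27)·0.94566 + (8/27)·0.95443 = 0.9509 bits

H(X,Y) = -Σ_{x,y} P(x,y) log₂ P(x,y). Per-cell terms -P(x,y)·log₂P(x,y):
  X=0: 0.45055, 0.35221
  X=1: 0.50492, 0.40813
  X=2: 0.45055, 0.35221
Sum of the 6 terms: H(X,Y) = 2.5186 bits

Chain rule check:
  H(X) + H(Y|X) = 1.5677 + 0.9509 = 2.5186 bits
  H(X,Y) = 2.5186 bits
✓ Chain rule verified.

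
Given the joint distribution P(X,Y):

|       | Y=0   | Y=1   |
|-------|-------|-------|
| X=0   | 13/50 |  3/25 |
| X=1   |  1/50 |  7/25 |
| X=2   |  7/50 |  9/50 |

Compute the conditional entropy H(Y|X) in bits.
0.7643 bits

H(Y|X) = H(X,Y) - H(X)

H(X,Y) = -Σ_{x,y} P(x,y) log₂ P(x,y). Per-cell terms -P(x,y)·log₂P(x,y):
  X=0: 0.5053, 0.3671
  X=1: 0.1129, 0.5142
  X=2: 0.3971, 0.4453
Sum of the 6 terms: H(X,Y) = 2.3419 bits

Marginal of X (row sums):
  P(X=0) = 13/50 + 3/25 = 19/50
  P(X=1) = 1/50 + 7/25 = 3/10
  P(X=2) = 7/50 + 9/50 = 8/25
H(X) = -[(19/50)·log₂(19/50) + (3/10)·log₂(3/10) + (8/25)·log₂(8/25)]
  = 0.5305 + 0.5211 + 0.5260 = 1.5776 bits

H(Y|X) = H(X,Y) - H(X) = 2.3419 - 1.5776 = 0.7643 bits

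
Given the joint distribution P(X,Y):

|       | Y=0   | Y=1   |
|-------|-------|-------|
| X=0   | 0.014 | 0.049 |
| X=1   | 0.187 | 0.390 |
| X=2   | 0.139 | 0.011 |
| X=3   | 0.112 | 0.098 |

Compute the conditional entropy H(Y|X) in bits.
0.8386 bits

H(Y|X) = H(X,Y) - H(X)

H(X,Y) = -Σ_{x,y} P(x,y) log₂ P(x,y). Per-cell terms -P(x,y)·log₂P(x,y):
  X=0: 0.08622, 0.21320
  X=1: 0.45233, 0.52980
  X=2: 0.39571, 0.07157
  X=3: 0.35374, 0.32841
Sum of the 8 terms: H(X,Y) = 2.4310 bits

Marginal of X (row sums):
  P(X=0) = 0.014 + 0.049 = 0.063
  P(X=1) = 0.187 + 0.390 = 0.577
  P(X=2) = 0.139 + 0.011 = 0.150
  P(X=3) = 0.112 + 0.098 = 0.210
H(X) = -[0.063·log₂(0.063) + 0.577·log₂(0.577) + 0.150·log₂(0.150) + 0.210·log₂(0.210)]
  = 0.25128 + 0.45777 + 0.41054 + 0.47282 = 1.5924 bits

H(Y|X) = H(X,Y) - H(X) = 2.4310 - 1.5924 = 0.8386 bits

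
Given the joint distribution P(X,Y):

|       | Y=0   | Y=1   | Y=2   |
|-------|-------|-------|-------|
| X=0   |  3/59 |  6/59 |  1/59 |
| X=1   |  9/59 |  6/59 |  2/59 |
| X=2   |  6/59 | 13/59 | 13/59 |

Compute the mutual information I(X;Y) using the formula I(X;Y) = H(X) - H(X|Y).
0.1227 bits

I(X;Y) = H(X) - H(X|Y)

Marginal of X (row sums):
  P(X=0) = 3/59 + 6/59 + 1/59 = 10/59
  P(X=1) = 9/59 + 6/59 + 2/59 = 17/59
  P(X=2) = 6/59 + 13/59 + 13/59 = 32/59
H(X) = -[(10/59)·log₂(10/59) + (17/59)·log₂(17/59) + (32/59)·log₂(32/59)]
  = 0.4340 + 0.5173 + 0.4787 = 1.4300 bits

Marginal of Y (column sums):
  P(Y=0) = 3/59 + 9/59 + 6/59 = 18/59
  P(Y=1) = 6/59 + 6/59 + 13/59 = 25/59
  P(Y=2) = 1/59 + 2/59 + 13/59 = 16/59
H(X|Y) = Σ_y P(y)·H(X|Y=y):
  Y=0: P(Y=0) = 18/59, P(X|Y=0) = (1/6, 1/2, 1/3) → H(X|Y=0) = 1.4591
  Y=1: P(Y=1) = 25/59, P(X|Y=1) = (6/25, 6/25, 13/25) → H(X|Y=1) = 1.4788
  Y=2: P(Y=2) = 16/59, P(X|Y=2) = (1/16, 1/8, 13/16) → H(X|Y=2) = 0.8684
H(X|Y) = (18/59)·1.4591 + (25/59)·1.4788 + (16/59)·0.8684 = 1.3073 bits

I(X;Y) = H(X) - H(X|Y) = 1.4300 - 1.3073 = 0.1227 bits

Cross-check via I(X;Y) = H(X) + H(Y) - H(X,Y): computing H(Y) from the column sums and H(X,Y) from the 9 cells in the same way gives H(Y) = 1.5580 bits and H(X,Y) = 2.8653 bits, so
I(X;Y) = 1.4300 + 1.5580 - 2.8653 = 0.1227 bits ✓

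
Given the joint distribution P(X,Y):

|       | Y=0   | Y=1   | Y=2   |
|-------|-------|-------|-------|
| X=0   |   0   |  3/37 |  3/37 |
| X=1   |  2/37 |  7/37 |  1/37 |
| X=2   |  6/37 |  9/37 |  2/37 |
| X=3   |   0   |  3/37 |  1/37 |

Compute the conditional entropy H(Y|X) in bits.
1.1962 bits

H(Y|X) = H(X,Y) - H(X)

H(X,Y) = -Σ_{x,y} P(x,y) log₂ P(x,y). Per-cell terms -P(x,y)·log₂P(x,y):
  X=0: 0.000000, 0.293878, 0.293878
  X=1: 0.227538, 0.454451, 0.140796
  X=2: 0.425593, 0.496101, 0.227538
  X=3: 0.000000, 0.293878, 0.140796
  (cells with P = 0 contribute 0)
Sum of the 12 terms: H(X,Y) = 2.99445 bits

Marginal of X (row sums):
  P(X=0) = 0 + 3/37 + 3/37 = 6/37
  P(X=1) = 2/37 + 7/37 + 1/37 = 10/37
  P(X=2) = 6/37 + 9/37 + 2/37 = 17/37
  P(X=3) = 0 + 3/37 + 1/37 = 4/37
H(X) = -[(6/37)·log₂(6/37) + (10/37)·log₂(10/37) + (17/37)·log₂(17/37) + (4/37)·log₂(4/37)]
  = 0.425593 + 0.510142 + 0.515509 + 0.346968 = 1.79821 bits

H(Y|X) = H(X,Y) - H(X) = 2.99445 - 1.79821 = 1.1962 bits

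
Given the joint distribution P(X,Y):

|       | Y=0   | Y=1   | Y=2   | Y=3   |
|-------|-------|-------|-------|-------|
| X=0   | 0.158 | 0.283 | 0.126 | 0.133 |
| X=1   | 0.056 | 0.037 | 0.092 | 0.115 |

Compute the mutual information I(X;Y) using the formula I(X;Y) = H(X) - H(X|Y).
0.0773 bits

I(X;Y) = H(X) - H(X|Y)

Marginal of X (row sums):
  P(X=0) = 0.158 + 0.283 + 0.126 + 0.133 = 0.700
  P(X=1) = 0.056 + 0.037 + 0.092 + 0.115 = 0.300
H(X) = -[0.700·log₂(0.700) + 0.300·log₂(0.300)]
  = 0.3602 + 0.5211 = 0.8813 bits

Marginal of Y (column sums):
  P(Y=0) = 0.158 + 0.056 = 0.214
  P(Y=1) = 0.283 + 0.037 = 0.320
  P(Y=2) = 0.126 + 0.092 = 0.218
  P(Y=3) = 0.133 + 0.115 = 0.248
H(X|Y) = Σ_y P(y)·H(X|Y=y):
  Y=0: P(Y=0) = 0.214, P(X|Y=0) = (79/107, 28/107) → H(X|Y=0) = 0.8293
  Y=1: P(Y=1) = 0.320, P(X|Y=1) = (283/320, 37/320) → H(X|Y=1) = 0.5167
  Y=2: P(Y=2) = 0.218, P(X|Y=2) = (63/109, 46/109) → H(X|Y=2) = 0.9824
  Y=3: P(Y=3) = 0.248, P(X|Y=3) = (133/248, 115/248) → H(X|Y=3) = 0.9962
H(X|Y) = 0.214·0.8293 + 0.320·0.5167 + 0.218·0.9824 + 0.248·0.9962 = 0.8040 bits

I(X;Y) = H(X) - H(X|Y) = 0.8813 - 0.8040 = 0.0773 bits

Cross-check via I(X;Y) = H(X) + H(Y) - H(X,Y): computing H(Y) from the column sums and H(X,Y) from the 8 cells in the same way gives H(Y) = 1.9800 bits and H(X,Y) = 2.7840 bits, so
I(X;Y) = 0.8813 + 1.9800 - 2.7840 = 0.0773 bits ✓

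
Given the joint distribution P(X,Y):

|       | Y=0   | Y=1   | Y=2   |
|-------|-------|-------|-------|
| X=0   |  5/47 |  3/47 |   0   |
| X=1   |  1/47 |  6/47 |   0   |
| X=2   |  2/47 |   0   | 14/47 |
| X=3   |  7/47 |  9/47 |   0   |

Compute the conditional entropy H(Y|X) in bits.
0.7722 bits

H(Y|X) = H(X,Y) - H(X)

H(X,Y) = -Σ_{x,y} P(x,y) log₂ P(x,y). Per-cell terms -P(x,y)·log₂P(x,y):
  X=0: 0.34390, 0.25338, 0.00000
  X=1: 0.11818, 0.37910, 0.00000
  X=2: 0.19381, 0.00000, 0.52045
  X=3: 0.40916, 0.45664, 0.00000
  (cells with P = 0 contribute 0)
Sum of the 12 terms: H(X,Y) = 2.6746 bits

Marginal of X (row sums):
  P(X=0) = 5/47 + 3/47 + 0 = 8/47
  P(X=1) = 1/47 + 6/47 + 0 = 7/47
  P(X=2) = 2/47 + 0 + 14/47 = 16/47
  P(X=3) = 7/47 + 9/47 + 0 = 16/47
H(X) = -[(8/47)·log₂(8/47) + (7/47)·log₂(7/47) + (16/47)·log₂(16/47) + (16/47)·log₂(16/47)]
  = 0.43482 + 0.40916 + 0.52922 + 0.52922 = 1.9024 bits

H(Y|X) = H(X,Y) - H(X) = 2.6746 - 1.9024 = 0.7722 bits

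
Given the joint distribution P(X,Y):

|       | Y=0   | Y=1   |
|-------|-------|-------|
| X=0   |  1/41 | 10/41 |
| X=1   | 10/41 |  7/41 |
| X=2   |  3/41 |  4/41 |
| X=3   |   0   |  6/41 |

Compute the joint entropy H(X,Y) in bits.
2.5684 bits

H(X,Y) = -Σ_{x,y} P(x,y) log₂ P(x,y). Per-cell terms -P(x,y)·log₂P(x,y):
  X=0: 0.1307, 0.4965
  X=1: 0.4965, 0.4354
  X=2: 0.2760, 0.3276
  X=3: 0.0000, 0.4057
  (cells with P = 0 contribute 0)
Sum of the 8 terms: H(X,Y) = 2.5684 bits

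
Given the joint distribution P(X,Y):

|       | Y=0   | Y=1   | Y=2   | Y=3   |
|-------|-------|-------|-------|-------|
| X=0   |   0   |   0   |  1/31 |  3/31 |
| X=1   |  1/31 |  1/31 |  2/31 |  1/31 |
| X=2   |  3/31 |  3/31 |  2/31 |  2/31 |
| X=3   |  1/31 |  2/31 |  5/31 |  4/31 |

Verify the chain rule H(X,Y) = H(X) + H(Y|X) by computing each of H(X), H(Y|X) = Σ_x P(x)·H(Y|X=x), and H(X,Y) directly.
H(X) = 1.8623 bits, H(Y|X) = 1.7411 bits, H(X,Y) = 3.6034 bits

Marginal of X (row sums):
  P(X=0) = 0 + 0 + 1/31 + 3/31 = 4/31
  P(X=1) = 1/31 + 1/31 + 2/31 + 1/31 = 5/31
  P(X=2) = 3/31 + 3/31 + 2/31 + 2/31 = 10/31
  P(X=3) = 1/31 + 2/31 + 5/31 + 4/31 = 12/31
H(X) = -[(4/31)·log₂(4/31) + (5/31)·log₂(5/31) + (10/31)·log₂(10/31) + (12/31)·log₂(12/31)]
  = 0.38119 + 0.42456 + 0.52654 + 0.53003 = 1.8623 bits

H(Y|X) = Σ_x P(x)·H(Y|X=x):
  X=0: P(X=0) = 4/31, P(Y|X=0) = (0, 0, 1/4, 3/4) → H(Y|X=0) = 0.81128
  X=1: P(X=1) = 5/31, P(Y|X=1) = (1/5, 1/5, 2/5, 1/5) → H(Y|X=1) = 1.92193
  X=2: P(X=2) = 10/31, P(Y|X=2) = (3/10, 3/10, 1/5, 1/5) → H(Y|X=2) = 1.97095
  X=3: P(X=3) = 12/31, P(Y|X=3) = (1/12, 1/6, 5/12, 1/3) → H(Y|X=3) = 1.78416
H(Y|X) = (4/31)·0.81128 + (5/31)·1.92193 + (10/31)·1.97095 + (12/31)·1.78416 = 1.7411 bits

H(X,Y) = -Σ_{x,y} P(x,y) log₂ P(x,y). Per-cell terms -P(x,y)·log₂P(x,y):
  X=0: 0.00000, 0.00000, 0.15981, 0.32605
  X=1: 0.15981, 0.15981, 0.25511, 0.15981
  X=2: 0.32605, 0.32605, 0.25511, 0.25511
  X=3: 0.15981, 0.25511, 0.42456, 0.38119
  (cells with P = 0 contribute 0)
Sum of the 16 terms: H(X,Y) = 3.6034 bits

Chain rule check:
  H(X) + H(Y|X) = 1.8623 + 1.7411 = 3.6034 bits
  H(X,Y) = 3.6034 bits
✓ Chain rule verified.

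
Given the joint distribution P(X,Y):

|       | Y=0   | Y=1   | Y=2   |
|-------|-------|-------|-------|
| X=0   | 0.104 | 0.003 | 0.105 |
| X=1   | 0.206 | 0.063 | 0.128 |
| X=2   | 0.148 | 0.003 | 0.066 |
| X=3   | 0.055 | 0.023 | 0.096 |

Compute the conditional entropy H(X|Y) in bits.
1.8383 bits

H(X|Y) = H(X,Y) - H(Y)

H(X,Y) = -Σ_{x,y} P(x,y) log₂ P(x,y). Per-cell terms -P(x,y)·log₂P(x,y):
  X=0: 0.33960, 0.02514, 0.34141
  X=1: 0.46953, 0.25128, 0.37962
  X=2: 0.40794, 0.02514, 0.25881
  X=3: 0.23014, 0.12517, 0.32456
Sum of the 12 terms: H(X,Y) = 3.1783 bits

Marginal of Y (column sums):
  P(Y=0) = 0.104 + 0.206 + 0.148 + 0.055 = 0.513
  P(Y=1) = 0.003 + 0.063 + 0.003 + 0.023 = 0.092
  P(Y=2) = 0.105 + 0.128 + 0.066 + 0.096 = 0.395
H(Y) = -[0.513·log₂(0.513) + 0.092·log₂(0.092) + 0.395·log₂(0.395)]
  = 0.49400 + 0.31668 + 0.52933 = 1.3400 bits

H(X|Y) = H(X,Y) - H(Y) = 3.1783 - 1.3400 = 1.8383 bits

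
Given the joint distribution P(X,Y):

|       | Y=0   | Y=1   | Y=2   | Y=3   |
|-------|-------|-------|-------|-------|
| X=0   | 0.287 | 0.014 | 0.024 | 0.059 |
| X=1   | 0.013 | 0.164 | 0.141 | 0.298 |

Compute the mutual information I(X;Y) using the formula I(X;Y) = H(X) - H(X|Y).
0.4832 bits

I(X;Y) = H(X) - H(X|Y)

Marginal of X (row sums):
  P(X=0) = 0.287 + 0.014 + 0.024 + 0.059 = 0.384
  P(X=1) = 0.013 + 0.164 + 0.141 + 0.298 = 0.616
H(X) = -[0.384·log₂(0.384) + 0.616·log₂(0.616)]
  = 0.5302 + 0.4306 = 0.9608 bits

Marginal of Y (column sums):
  P(Y=0) = 0.287 + 0.013 = 0.300
  P(Y=1) = 0.014 + 0.164 = 0.178
  P(Y=2) = 0.024 + 0.141 = 0.165
  P(Y=3) = 0.059 + 0.298 = 0.357
H(X|Y) = Σ_y P(y)·H(X|Y=y):
  Y=0: P(Y=0) = 0.300, P(X|Y=0) = (287/300, 13/300) → H(X|Y=0) = 0.2574
  Y=1: P(Y=1) = 0.178, P(X|Y=1) = (7/89, 82/89) → H(X|Y=1) = 0.3974
  Y=2: P(Y=2) = 0.165, P(X|Y=2) = (8/55, 47/55) → H(X|Y=2) = 0.5983
  Y=3: P(Y=3) = 0.357, P(X|Y=3) = (59/357, 298/357) → H(X|Y=3) = 0.6468
H(X|Y) = 0.300·0.2574 + 0.178·0.3974 + 0.165·0.5983 + 0.357·0.6468 = 0.4776 bits

I(X;Y) = H(X) - H(X|Y) = 0.9608 - 0.4776 = 0.4832 bits

Cross-check via I(X;Y) = H(X) + H(Y) - H(X,Y): computing H(Y) from the column sums and H(X,Y) from the 8 cells in the same way gives H(Y) = 1.9237 bits and H(X,Y) = 2.4013 bits, so
I(X;Y) = 0.9608 + 1.9237 - 2.4013 = 0.4832 bits ✓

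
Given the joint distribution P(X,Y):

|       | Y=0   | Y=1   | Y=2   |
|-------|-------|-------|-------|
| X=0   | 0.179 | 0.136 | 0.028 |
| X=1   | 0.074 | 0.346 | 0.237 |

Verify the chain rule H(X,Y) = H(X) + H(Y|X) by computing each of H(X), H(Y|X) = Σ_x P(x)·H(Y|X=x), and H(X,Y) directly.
H(X) = 0.9277 bits, H(Y|X) = 1.3525 bits, H(X,Y) = 2.2802 bits

Marginal of X (row sums):
  P(X=0) = 0.179 + 0.136 + 0.028 = 0.343
  P(X=1) = 0.074 + 0.346 + 0.237 = 0.657
H(X) = -[0.343·log₂(0.343) + 0.657·log₂(0.657)]
  = 0.52950 + 0.39816 = 0.9277 bits

H(Y|X) = Σ_x P(x)·H(Y|X=x):
  X=0: P(X=0) = 0.343, P(Y|X=0) = (179/343, 136/343, 4/49) → H(Y|X=0) = 1.31389
  X=1: P(X=1) = 0.657, P(Y|X=1) = (74/657, 346/657, 79/219) → H(Y|X=1) = 1.37267
H(Y|X) = 0.343·1.31389 + 0.657·1.37267 = 1.3525 bits

H(X,Y) = -Σ_{x,y} P(x,y) log₂ P(x,y). Per-cell terms -P(x,y)·log₂P(x,y):
  X=0: 0.44427, 0.39145, 0.14444
  X=1: 0.27797, 0.52978, 0.49226
Sum of the 6 terms: H(X,Y) = 2.2802 bits

Chain rule check:
  H(X) + H(Y|X) = 0.9277 + 1.3525 = 2.2802 bits
  H(X,Y) = 2.2802 bits
✓ Chain rule verified.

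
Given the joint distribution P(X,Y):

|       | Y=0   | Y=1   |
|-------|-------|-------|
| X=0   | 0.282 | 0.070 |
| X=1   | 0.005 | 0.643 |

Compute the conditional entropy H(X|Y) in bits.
0.3666 bits

H(X|Y) = H(X,Y) - H(Y)

H(X,Y) = -Σ_{x,y} P(x,y) log₂ P(x,y). Per-cell terms -P(x,y)·log₂P(x,y):
  X=0: 0.51500, 0.26856
  X=1: 0.03822, 0.40966
Sum of the 4 terms: H(X,Y) = 1.2314 bits

Marginal of Y (column sums):
  P(Y=0) = 0.282 + 0.005 = 0.287
  P(Y=1) = 0.070 + 0.643 = 0.713
H(Y) = -[0.287·log₂(0.287) + 0.713·log₂(0.713)]
  = 0.51685 + 0.34796 = 0.8648 bits

H(X|Y) = H(X,Y) - H(Y) = 1.2314 - 0.8648 = 0.3666 bits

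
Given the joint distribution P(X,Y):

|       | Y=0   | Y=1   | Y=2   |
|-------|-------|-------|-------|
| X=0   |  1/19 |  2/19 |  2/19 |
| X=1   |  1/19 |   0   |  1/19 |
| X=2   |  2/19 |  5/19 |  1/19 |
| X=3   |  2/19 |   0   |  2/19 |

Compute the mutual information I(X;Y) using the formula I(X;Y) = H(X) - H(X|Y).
0.3179 bits

I(X;Y) = H(X) - H(X|Y)

Marginal of X (row sums):
  P(X=0) = 1/19 + 2/19 + 2/19 = 5/19
  P(X=1) = 1/19 + 0 + 1/19 = 2/19
  P(X=2) = 2/19 + 5/19 + 1/19 = 8/19
  P(X=3) = 2/19 + 0 + 2/19 = 4/19
H(X) = -[(5/19)·log₂(5/19) + (2/19)·log₂(2/19) + (8/19)·log₂(8/19) + (4/19)·log₂(4/19)]
  = 0.50684 + 0.34189 + 0.52544 + 0.47325 = 1.84742 bits

Marginal of Y (column sums):
  P(Y=0) = 1/19 + 1/19 + 2/19 + 2/19 = 6/19
  P(Y=1) = 2/19 + 0 + 5/19 + 0 = 7/19
  P(Y=2) = 2/19 + 1/19 + 1/19 + 2/19 = 6/19
H(X|Y) = Σ_y P(y)·H(X|Y=y):
  Y=0: P(Y=0) = 6/19, P(X|Y=0) = (1/6, 1/6, 1/3, 1/3) → H(X|Y=0) = 1.91830
  Y=1: P(Y=1) = 7/19, P(X|Y=1) = (2/7, 0, 5/7, 0) → H(X|Y=1) = 0.86312
  Y=2: P(Y=2) = 6/19, P(X|Y=2) = (1/3, 1/6, 1/6, 1/3) → H(X|Y=2) = 1.91830
H(X|Y) = (6/19)·1.91830 + (7/19)·0.86312 + (6/19)·1.91830 = 1.52955 bits

I(X;Y) = H(X) - H(X|Y) = 1.84742 - 1.52955 = 0.3179 bits

Cross-check via I(X;Y) = H(X) + H(Y) - H(X,Y): computing H(Y) from the column sums and H(X,Y) from the 12 cells in the same way gives H(Y) = 1.58103 bits and H(X,Y) = 3.11058 bits, so
I(X;Y) = 1.84742 + 1.58103 - 3.11058 = 0.3179 bits ✓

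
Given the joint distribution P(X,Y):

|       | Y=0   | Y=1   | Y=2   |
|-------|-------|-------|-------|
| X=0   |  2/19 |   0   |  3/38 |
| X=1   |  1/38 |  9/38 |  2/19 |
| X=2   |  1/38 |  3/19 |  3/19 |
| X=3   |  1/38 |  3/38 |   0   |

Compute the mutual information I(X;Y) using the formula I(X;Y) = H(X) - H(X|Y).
0.3317 bits

I(X;Y) = H(X) - H(X|Y)

Marginal of X (row sums):
  P(X=0) = 2/19 + 0 + 3/38 = 7/38
  P(X=1) = 1/38 + 9/38 + 2/19 = 7/19
  P(X=2) = 1/38 + 3/19 + 3/19 = 13/38
  P(X=3) = 1/38 + 3/38 + 0 = 2/19
H(X) = -[(7/38)·log₂(7/38) + (7/19)·log₂(7/19) + (13/38)·log₂(13/38) + (2/19)·log₂(2/19)]
  = 0.4496 + 0.5307 + 0.5294 + 0.3419 = 1.8516 bits

Marginal of Y (column sums):
  P(Y=0) = 2/19 + 1/38 + 1/38 + 1/38 = 7/38
  P(Y=1) = 0 + 9/38 + 3/19 + 3/38 = 9/19
  P(Y=2) = 3/38 + 2/19 + 3/19 + 0 = 13/38
H(X|Y) = Σ_y P(y)·H(X|Y=y):
  Y=0: P(Y=0) = 7/38, P(X|Y=0) = (4/7, 1/7, 1/7, 1/7) → H(X|Y=0) = 1.6645
  Y=1: P(Y=1) = 9/19, P(X|Y=1) = (0, 1/2, 1/3, 1/6) → H(X|Y=1) = 1.4591
  Y=2: P(Y=2) = 13/38, P(X|Y=2) = (3/13, 4/13, 6/13, 0) → H(X|Y=2) = 1.5262
H(X|Y) = (7/38)·1.6645 + (9/19)·1.4591 + (13/38)·1.5262 = 1.5199 bits

I(X;Y) = H(X) - H(X|Y) = 1.8516 - 1.5199 = 0.3317 bits

Cross-check via I(X;Y) = H(X) + H(Y) - H(X,Y): computing H(Y) from the column sums and H(X,Y) from the 12 cells in the same way gives H(Y) = 1.4896 bits and H(X,Y) = 3.0095 bits, so
I(X;Y) = 1.8516 + 1.4896 - 3.0095 = 0.3317 bits ✓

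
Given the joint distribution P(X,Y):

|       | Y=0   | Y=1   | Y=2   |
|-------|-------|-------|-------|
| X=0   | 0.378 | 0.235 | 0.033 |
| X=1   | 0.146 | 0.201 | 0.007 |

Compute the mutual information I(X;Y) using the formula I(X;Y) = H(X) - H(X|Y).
0.0295 bits

I(X;Y) = H(X) - H(X|Y)

Marginal of X (row sums):
  P(X=0) = 0.378 + 0.235 + 0.033 = 0.646
  P(X=1) = 0.146 + 0.201 + 0.007 = 0.354
H(X) = -[0.646·log₂(0.646) + 0.354·log₂(0.354)]
  = 0.4072 + 0.5304 = 0.9376 bits

Marginal of Y (column sums):
  P(Y=0) = 0.378 + 0.146 = 0.524
  P(Y=1) = 0.235 + 0.201 = 0.436
  P(Y=2) = 0.033 + 0.007 = 0.040
H(X|Y) = Σ_y P(y)·H(X|Y=y):
  Y=0: P(Y=0) = 0.524, P(X|Y=0) = (189/262, 73/262) → H(X|Y=0) = 0.8536
  Y=1: P(Y=1) = 0.436, P(X|Y=1) = (235/436, 201/436) → H(X|Y=1) = 0.9956
  Y=2: P(Y=2) = 0.040, P(X|Y=2) = (33/40, 7/40) → H(X|Y=2) = 0.6690
H(X|Y) = 0.524·0.8536 + 0.436·0.9956 + 0.040·0.6690 = 0.9081 bits

I(X;Y) = H(X) - H(X|Y) = 0.9376 - 0.9081 = 0.0295 bits

Cross-check via I(X;Y) = H(X) + H(Y) - H(X,Y): computing H(Y) from the column sums and H(X,Y) from the 6 cells in the same way gives H(Y) = 1.1965 bits and H(X,Y) = 2.1046 bits, so
I(X;Y) = 0.9376 + 1.1965 - 2.1046 = 0.0295 bits ✓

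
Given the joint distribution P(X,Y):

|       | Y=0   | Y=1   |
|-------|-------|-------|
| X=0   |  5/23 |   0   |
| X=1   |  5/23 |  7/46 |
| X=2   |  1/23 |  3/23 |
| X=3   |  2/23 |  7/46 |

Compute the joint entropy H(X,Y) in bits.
2.6703 bits

H(X,Y) = -Σ_{x,y} P(x,y) log₂ P(x,y). Per-cell terms -P(x,y)·log₂P(x,y):
  X=0: 0.47862, 0.00000
  X=1: 0.47862, 0.41334
  X=2: 0.19668, 0.38330
  X=3: 0.30640, 0.41334
  (cells with P = 0 contribute 0)
Sum of the 8 terms: H(X,Y) = 2.6703 bits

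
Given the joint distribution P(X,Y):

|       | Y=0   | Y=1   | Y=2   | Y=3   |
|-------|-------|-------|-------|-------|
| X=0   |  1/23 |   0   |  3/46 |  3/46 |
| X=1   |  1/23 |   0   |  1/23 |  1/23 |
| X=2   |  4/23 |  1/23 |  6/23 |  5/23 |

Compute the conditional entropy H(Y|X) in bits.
1.7339 bits

H(Y|X) = H(X,Y) - H(X)

H(X,Y) = -Σ_{x,y} P(x,y) log₂ P(x,y). Per-cell terms -P(x,y)·log₂P(x,y):
  X=0: 0.196677, 0.000000, 0.256865, 0.256865
  X=1: 0.196677, 0.000000, 0.196677, 0.196677
  X=2: 0.438880, 0.196677, 0.505722, 0.478616
  (cells with P = 0 contribute 0)
Sum of the 12 terms: H(X,Y) = 2.92033 bits

Marginal of X (row sums):
  P(X=0) = 1/23 + 0 + 3/46 + 3/46 = 4/23
  P(X=1) = 1/23 + 0 + 1/23 + 1/23 = 3/23
  P(X=2) = 4/23 + 1/23 + 6/23 + 5/23 = 16/23
H(X) = -[(4/23)·log₂(4/23) + (3/23)·log₂(3/23) + (16/23)·log₂(16/23)]
  = 0.438880 + 0.383296 + 0.364217 = 1.18639 bits

H(Y|X) = H(X,Y) - H(X) = 2.92033 - 1.18639 = 1.7339 bits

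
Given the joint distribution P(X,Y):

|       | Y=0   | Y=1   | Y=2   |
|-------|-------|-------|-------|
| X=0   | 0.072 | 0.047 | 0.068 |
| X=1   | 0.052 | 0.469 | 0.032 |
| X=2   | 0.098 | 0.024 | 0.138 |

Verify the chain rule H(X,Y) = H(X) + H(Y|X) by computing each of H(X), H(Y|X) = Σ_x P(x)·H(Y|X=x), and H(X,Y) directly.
H(X) = 1.4302 bits, H(Y|X) = 1.0590 bits, H(X,Y) = 2.4892 bits

Marginal of X (row sums):
  P(X=0) = 0.072 + 0.047 + 0.068 = 0.187
  P(X=1) = 0.052 + 0.469 + 0.032 = 0.553
  P(X=2) = 0.098 + 0.024 + 0.138 = 0.260
H(X) = -[0.187·log₂(0.187) + 0.553·log₂(0.553) + 0.260·log₂(0.260)]
  = 0.45233 + 0.47262 + 0.50529 = 1.4302 bits

H(Y|X) = Σ_x P(x)·H(Y|X=x):
  X=0: P(X=0) = 0.187, P(Y|X=0) = (72/187, 47/187, 4/11) → H(Y|X=0) = 1.56161
  X=1: P(X=1) = 0.553, P(Y|X=1) = (52/553, 67/79, 32/553) → H(Y|X=1) = 0.76020
  X=2: P(X=2) = 0.260, P(Y|X=2) = (49/130, 6/65, 69/130) → H(Y|X=2) = 1.33292
H(Y|X) = 0.187·1.56161 + 0.553·0.76020 + 0.260·1.33292 = 1.0590 bits

H(X,Y) = -Σ_{x,y} P(x,y) log₂ P(x,y). Per-cell terms -P(x,y)·log₂P(x,y):
  X=0: 0.27330, 0.20733, 0.26373
  X=1: 0.22180, 0.51231, 0.15891
  X=2: 0.32841, 0.12914, 0.39430
Sum of the 9 terms: H(X,Y) = 2.4892 bits

Chain rule check:
  H(X) + H(Y|X) = 1.4302 + 1.0590 = 2.4892 bits
  H(X,Y) = 2.4892 bits
✓ Chain rule verified.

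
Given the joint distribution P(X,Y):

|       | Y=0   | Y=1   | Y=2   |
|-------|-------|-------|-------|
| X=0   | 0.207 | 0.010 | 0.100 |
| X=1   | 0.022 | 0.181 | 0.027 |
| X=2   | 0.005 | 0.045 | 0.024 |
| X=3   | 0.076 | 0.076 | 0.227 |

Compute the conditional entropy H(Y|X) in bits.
1.1750 bits

H(Y|X) = H(X,Y) - H(X)

H(X,Y) = -Σ_{x,y} P(x,y) log₂ P(x,y). Per-cell terms -P(x,y)·log₂P(x,y):
  X=0: 0.470366, 0.066439, 0.332193
  X=1: 0.121140, 0.446335, 0.140694
  X=2: 0.038219, 0.201327, 0.129140
  X=3: 0.282557, 0.282557, 0.485607
Sum of the 12 terms: H(X,Y) = 2.99657 bits

Marginal of X (row sums):
  P(X=0) = 0.207 + 0.010 + 0.100 = 0.317
  P(X=1) = 0.022 + 0.181 + 0.027 = 0.230
  P(X=2) = 0.005 + 0.045 + 0.024 = 0.074
  P(X=3) = 0.076 + 0.076 + 0.227 = 0.379
H(X) = -[0.317·log₂(0.317) + 0.230·log₂(0.230) + 0.074·log₂(0.074) + 0.379·log₂(0.379)]
  = 0.525410 + 0.487668 + 0.277968 + 0.530498 = 1.82154 bits

H(Y|X) = H(X,Y) - H(X) = 2.99657 - 1.82154 = 1.1750 bits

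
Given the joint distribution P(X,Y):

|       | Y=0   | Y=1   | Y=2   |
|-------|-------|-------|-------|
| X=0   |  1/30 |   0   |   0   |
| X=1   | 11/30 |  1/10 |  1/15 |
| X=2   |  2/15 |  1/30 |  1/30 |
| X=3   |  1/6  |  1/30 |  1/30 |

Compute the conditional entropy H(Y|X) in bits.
1.1581 bits

H(Y|X) = H(X,Y) - H(X)

H(X,Y) = -Σ_{x,y} P(x,y) log₂ P(x,y). Per-cell terms -P(x,y)·log₂P(x,y):
  X=0: 0.16356, 0.00000, 0.00000
  X=1: 0.53073, 0.33219, 0.26046
  X=2: 0.38759, 0.16356, 0.16356
  X=3: 0.43083, 0.16356, 0.16356
  (cells with P = 0 contribute 0)
Sum of the 12 terms: H(X,Y) = 2.7596 bits

Marginal of X (row sums):
  P(X=0) = 1/30 + 0 + 0 = 1/30
  P(X=1) = 11/30 + 1/10 + 1/15 = 8/15
  P(X=2) = 2/15 + 1/30 + 1/30 = 1/5
  P(X=3) = 1/6 + 1/30 + 1/30 = 7/30
H(X) = -[(1/30)·log₂(1/30) + (8/15)·log₂(8/15) + (1/5)·log₂(1/5) + (7/30)·log₂(7/30)]
  = 0.16356 + 0.48367 + 0.46439 + 0.48989 = 1.6015 bits

H(Y|X) = H(X,Y) - H(X) = 2.7596 - 1.6015 = 1.1581 bits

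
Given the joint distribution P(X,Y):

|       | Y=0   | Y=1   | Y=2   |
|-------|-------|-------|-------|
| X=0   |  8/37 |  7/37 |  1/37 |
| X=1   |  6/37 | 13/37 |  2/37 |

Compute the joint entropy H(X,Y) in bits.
2.2563 bits

H(X,Y) = -Σ_{x,y} P(x,y) log₂ P(x,y). Per-cell terms -P(x,y)·log₂P(x,y):
  X=0: 0.4777, 0.4545, 0.1408
  X=1: 0.4256, 0.5302, 0.2275
Sum of the 6 terms: H(X,Y) = 2.2563 bits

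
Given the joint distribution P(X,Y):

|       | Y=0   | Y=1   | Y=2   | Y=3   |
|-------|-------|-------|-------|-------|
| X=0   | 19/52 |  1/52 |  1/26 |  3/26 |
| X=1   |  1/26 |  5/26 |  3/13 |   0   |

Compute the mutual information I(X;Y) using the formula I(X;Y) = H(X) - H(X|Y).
0.5602 bits

I(X;Y) = H(X) - H(X|Y)

Marginal of X (row sums):
  P(X=0) = 19/52 + 1/52 + 1/26 + 3/26 = 7/13
  P(X=1) = 1/26 + 5/26 + 3/13 + 0 = 6/13
H(X) = -[(7/13)·log₂(7/13) + (6/13)·log₂(6/13)]
  = 0.4809 + 0.5148 = 0.9957 bits

Marginal of Y (column sums):
  P(Y=0) = 19/52 + 1/26 = 21/52
  P(Y=1) = 1/52 + 5/26 = 11/52
  P(Y=2) = 1/26 + 3/13 = 7/26
  P(Y=3) = 3/26 + 0 = 3/26
H(X|Y) = Σ_y P(y)·H(X|Y=y):
  Y=0: P(Y=0) = 21/52, P(X|Y=0) = (19/21, 2/21) → H(X|Y=0) = 0.4537
  Y=1: P(Y=1) = 11/52, P(X|Y=1) = (1/11, 10/11) → H(X|Y=1) = 0.4395
  Y=2: P(Y=2) = 7/26, P(X|Y=2) = (1/7, 6/7) → H(X|Y=2) = 0.5917
  Y=3: P(Y=3) = 3/26, P(X|Y=3) = (1, 0) → H(X|Y=3) = 0.0000
H(X|Y) = (21/52)·0.4537 + (11/52)·0.4395 + (7/26)·0.5917 + (3/26)·0.0000 = 0.4355 bits

I(X;Y) = H(X) - H(X|Y) = 0.9957 - 0.4355 = 0.5602 bits

Cross-check via I(X;Y) = H(X) + H(Y) - H(X,Y): computing H(Y) from the column sums and H(X,Y) from the 8 cells in the same way gives H(Y) = 1.8715 bits and H(X,Y) = 2.3070 bits, so
I(X;Y) = 0.9957 + 1.8715 - 2.3070 = 0.5602 bits ✓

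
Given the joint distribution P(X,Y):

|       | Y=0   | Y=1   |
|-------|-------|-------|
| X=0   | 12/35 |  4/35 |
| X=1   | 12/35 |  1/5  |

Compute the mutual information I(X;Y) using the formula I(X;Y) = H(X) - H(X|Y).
0.0118 bits

I(X;Y) = H(X) - H(X|Y)

Marginal of X (row sums):
  P(X=0) = 12/35 + 4/35 = 16/35
  P(X=1) = 12/35 + 1/5 = 19/35
H(X) = -[(16/35)·log₂(16/35) + (19/35)·log₂(19/35)]
  = 0.5162 + 0.4785 = 0.9947 bits

Marginal of Y (column sums):
  P(Y=0) = 12/35 + 12/35 = 24/35
  P(Y=1) = 4/35 + 1/5 = 11/35
H(X|Y) = Σ_y P(y)·H(X|Y=y):
  Y=0: P(Y=0) = 24/35, P(X|Y=0) = (1/2, 1/2) → H(X|Y=0) = 1.0000
  Y=1: P(Y=1) = 11/35, P(X|Y=1) = (4/11, 7/11) → H(X|Y=1) = 0.9457
H(X|Y) = (24/35)·1.0000 + (11/35)·0.9457 = 0.9829 bits

I(X;Y) = H(X) - H(X|Y) = 0.9947 - 0.9829 = 0.0118 bits

Cross-check via I(X;Y) = H(X) + H(Y) - H(X,Y): computing H(Y) from the column sums and H(X,Y) from the 4 cells in the same way gives H(Y) = 0.8981 bits and H(X,Y) = 1.8810 bits, so
I(X;Y) = 0.9947 + 0.8981 - 1.8810 = 0.0118 bits ✓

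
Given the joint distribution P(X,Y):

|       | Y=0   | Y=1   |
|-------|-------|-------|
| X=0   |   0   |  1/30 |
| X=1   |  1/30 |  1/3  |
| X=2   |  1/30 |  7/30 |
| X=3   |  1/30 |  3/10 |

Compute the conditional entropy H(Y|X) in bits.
0.4624 bits

H(Y|X) = H(X,Y) - H(X)

H(X,Y) = -Σ_{x,y} P(x,y) log₂ P(x,y). Per-cell terms -P(x,y)·log₂P(x,y):
  X=0: 0.0000000, 0.1635630
  X=1: 0.1635630, 0.5283208
  X=2: 0.1635630, 0.4898917
  X=3: 0.1635630, 0.5210897
  (cells with P = 0 contribute 0)
Sum of the 8 terms: H(X,Y) = 2.193554 bits

Marginal of X (row sums):
  P(X=0) = 0 + 1/30 = 1/30
  P(X=1) = 1/30 + 1/3 = 11/30
  P(X=2) = 1/30 + 7/30 = 4/15
  P(X=3) = 1/30 + 3/10 = 1/3
H(X) = -[(1/30)·log₂(1/30) + (11/30)·log₂(11/30) + (4/15)·log₂(4/15) + (1/3)·log₂(1/3)]
  = 0.1635630 + 0.5307350 + 0.5085042 + 0.5283208 = 1.731123 bits

H(Y|X) = H(X,Y) - H(X) = 2.193554 - 1.731123 = 0.4624 bits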